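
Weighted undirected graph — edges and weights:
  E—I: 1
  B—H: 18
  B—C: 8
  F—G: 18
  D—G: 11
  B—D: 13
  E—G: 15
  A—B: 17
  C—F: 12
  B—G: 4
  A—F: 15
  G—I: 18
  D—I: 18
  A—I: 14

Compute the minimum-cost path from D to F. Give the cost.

Some routes from D to F:
D → B → G → F: 13 + 4 + 18 = 35
D → B → C → F: 13 + 8 + 12 = 33
D → G → F: 11 + 18 = 29
D → G → B → C → F: 11 + 4 + 8 + 12 = 35
D → B → A → F: 13 + 17 + 15 = 45
Shortest: 29.

29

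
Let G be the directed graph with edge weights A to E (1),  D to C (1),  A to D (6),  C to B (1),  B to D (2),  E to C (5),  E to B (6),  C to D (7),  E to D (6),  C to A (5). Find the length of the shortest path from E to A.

10

Routes from E to A:
E → D → C → A: 6 + 1 + 5 = 12
E → C → A: 5 + 5 = 10
E → B → D → C → A: 6 + 2 + 1 + 5 = 14
Best route has total 10.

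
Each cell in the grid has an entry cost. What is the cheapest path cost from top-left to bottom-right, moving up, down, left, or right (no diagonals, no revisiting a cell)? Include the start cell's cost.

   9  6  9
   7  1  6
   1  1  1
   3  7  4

Best path: [0,0] [0,1] [1,1] [2,1] [2,2] [3,2]
Cost: 9 + 6 + 1 + 1 + 1 + 4 = 22

22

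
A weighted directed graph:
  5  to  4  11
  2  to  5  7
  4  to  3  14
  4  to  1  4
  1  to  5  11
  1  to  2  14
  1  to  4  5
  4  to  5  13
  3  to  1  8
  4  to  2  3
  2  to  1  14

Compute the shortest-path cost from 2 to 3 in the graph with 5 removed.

33

Routes from 2 to 3 avoiding 5:
2 - 1 - 4 - 3: 14 + 5 + 14 = 33
The minimum is 33.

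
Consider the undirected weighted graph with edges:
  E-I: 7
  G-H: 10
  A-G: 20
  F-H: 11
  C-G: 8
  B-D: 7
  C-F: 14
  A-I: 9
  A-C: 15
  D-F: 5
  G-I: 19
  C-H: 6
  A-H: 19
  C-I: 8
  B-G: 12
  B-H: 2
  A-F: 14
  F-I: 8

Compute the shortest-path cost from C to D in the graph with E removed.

Comparing a few candidate routes:
C → F → D: 14 + 5 = 19
C → H → B → D: 6 + 2 + 7 = 15
C → I → F → D: 8 + 8 + 5 = 21
C → H → F → D: 6 + 11 + 5 = 22
The minimum is 15.

15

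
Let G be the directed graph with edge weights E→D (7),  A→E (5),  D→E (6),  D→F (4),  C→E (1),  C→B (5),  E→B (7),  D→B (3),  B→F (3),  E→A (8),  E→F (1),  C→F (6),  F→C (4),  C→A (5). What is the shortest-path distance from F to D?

Routes from F to D:
F - C - E - D: 4 + 1 + 7 = 12
F - C - A - E - D: 4 + 5 + 5 + 7 = 21
Shortest: 12.

12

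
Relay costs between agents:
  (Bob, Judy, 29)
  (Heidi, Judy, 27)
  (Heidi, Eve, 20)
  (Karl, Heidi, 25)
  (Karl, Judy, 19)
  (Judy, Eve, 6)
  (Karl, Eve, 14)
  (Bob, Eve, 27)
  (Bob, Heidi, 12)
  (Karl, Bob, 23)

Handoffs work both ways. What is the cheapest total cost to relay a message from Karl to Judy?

Some routes from Karl to Judy:
Karl→Heidi→Eve→Judy: 25 + 20 + 6 = 51
Karl→Eve→Judy: 14 + 6 = 20
Karl→Judy: 19
The minimum is 19.

19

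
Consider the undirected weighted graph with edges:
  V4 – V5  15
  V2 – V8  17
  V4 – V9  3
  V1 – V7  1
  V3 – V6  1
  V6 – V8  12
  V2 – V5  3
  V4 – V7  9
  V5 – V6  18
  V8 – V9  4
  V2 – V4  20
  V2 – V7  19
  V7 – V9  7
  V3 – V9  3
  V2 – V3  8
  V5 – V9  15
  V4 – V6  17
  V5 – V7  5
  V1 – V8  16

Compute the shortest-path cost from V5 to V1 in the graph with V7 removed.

Comparing a few candidate routes:
V5 → V4 → V9 → V8 → V1: 15 + 3 + 4 + 16 = 38
V5 → V2 → V3 → V9 → V8 → V1: 3 + 8 + 3 + 4 + 16 = 34
V5 → V6 → V3 → V9 → V8 → V1: 18 + 1 + 3 + 4 + 16 = 42
V5 → V2 → V8 → V1: 3 + 17 + 16 = 36
V5 → V2 → V3 → V6 → V8 → V1: 3 + 8 + 1 + 12 + 16 = 40
V5 → V9 → V8 → V1: 15 + 4 + 16 = 35
Best route has total 34.

34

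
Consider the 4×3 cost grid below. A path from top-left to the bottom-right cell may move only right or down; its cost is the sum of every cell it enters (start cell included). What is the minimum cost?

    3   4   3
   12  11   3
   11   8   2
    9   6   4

Cheapest: r0c0→r0c1→r0c2→r1c2→r2c2→r3c2
  3 + 4 + 3 + 3 + 2 + 4 = 19

19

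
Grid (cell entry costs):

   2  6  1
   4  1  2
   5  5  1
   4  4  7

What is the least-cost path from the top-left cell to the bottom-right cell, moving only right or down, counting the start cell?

Take [0,0] -> [1,0] -> [1,1] -> [1,2] -> [2,2] -> [3,2] for a total of 2 + 4 + 1 + 2 + 1 + 7 = 17.
(Top row then right column would cost 19.)

17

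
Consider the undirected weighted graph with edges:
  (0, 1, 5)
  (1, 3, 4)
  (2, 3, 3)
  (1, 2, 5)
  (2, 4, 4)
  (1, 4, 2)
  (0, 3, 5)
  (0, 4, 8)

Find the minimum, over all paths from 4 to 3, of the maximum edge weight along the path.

Checking several routes:
4 - 2 - 3: max(4, 3) = 4
4 - 2 - 1 - 0 - 3: max(4, 5, 5, 5) = 5
4 - 1 - 3: max(2, 4) = 4
4 - 2 - 1 - 3: max(4, 5, 4) = 5
4 - 1 - 0 - 3: max(2, 5, 5) = 5
The minimum achievable maximum is 4.

4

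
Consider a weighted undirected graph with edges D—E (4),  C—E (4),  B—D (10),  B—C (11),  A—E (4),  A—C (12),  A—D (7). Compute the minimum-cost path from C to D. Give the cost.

8

Routes from C to D:
C -> A -> D: 12 + 7 = 19
C -> B -> D: 11 + 10 = 21
C -> E -> D: 4 + 4 = 8
C -> E -> A -> D: 4 + 4 + 7 = 15
C -> A -> E -> D: 12 + 4 + 4 = 20
Shortest: 8.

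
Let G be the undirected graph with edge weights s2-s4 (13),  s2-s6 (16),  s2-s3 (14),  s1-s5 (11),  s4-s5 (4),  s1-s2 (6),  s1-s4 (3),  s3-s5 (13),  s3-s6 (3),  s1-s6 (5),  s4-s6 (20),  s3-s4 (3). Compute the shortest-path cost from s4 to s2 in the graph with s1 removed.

Comparing a few candidate routes:
s4→s5→s3→s6→s2: 4 + 13 + 3 + 16 = 36
s4→s6→s2: 20 + 16 = 36
s4→s5→s3→s2: 4 + 13 + 14 = 31
s4→s3→s6→s2: 3 + 3 + 16 = 22
s4→s2: 13
s4→s3→s2: 3 + 14 = 17
The minimum is 13.

13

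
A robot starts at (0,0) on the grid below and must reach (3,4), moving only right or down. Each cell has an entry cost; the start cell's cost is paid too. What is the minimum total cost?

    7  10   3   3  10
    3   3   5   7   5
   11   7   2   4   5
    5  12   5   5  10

39

One optimal route is r0c0 -> r1c0 -> r1c1 -> r1c2 -> r2c2 -> r2c3 -> r2c4 -> r3c4.
Its cost is 7 + 3 + 3 + 5 + 2 + 4 + 5 + 10 = 39.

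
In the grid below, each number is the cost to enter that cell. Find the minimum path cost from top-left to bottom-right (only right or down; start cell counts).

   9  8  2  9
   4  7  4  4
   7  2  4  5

31

Path [0,0] [1,0] [1,1] [2,1] [2,2] [2,3]: 9 + 4 + 7 + 2 + 4 + 5 = 31.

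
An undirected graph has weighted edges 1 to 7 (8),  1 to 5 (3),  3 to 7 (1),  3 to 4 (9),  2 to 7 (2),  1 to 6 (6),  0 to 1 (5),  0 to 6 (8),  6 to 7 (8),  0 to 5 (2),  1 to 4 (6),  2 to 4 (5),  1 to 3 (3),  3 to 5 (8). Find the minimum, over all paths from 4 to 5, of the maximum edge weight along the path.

5

A few of the 4→5 routes:
4 - 2 - 7 - 3 - 1 - 0 - 5: max(5, 2, 1, 3, 5, 2) = 5
4 - 2 - 7 - 6 - 1 - 0 - 5: max(5, 2, 8, 6, 5, 2) = 8
4 - 1 - 0 - 5: max(6, 5, 2) = 6
4 - 1 - 5: max(6, 3) = 6
4 - 2 - 7 - 6 - 1 - 3 - 5: max(5, 2, 8, 6, 3, 8) = 8
4 - 2 - 7 - 3 - 1 - 5: max(5, 2, 1, 3, 3) = 5
The minimum achievable maximum is 5.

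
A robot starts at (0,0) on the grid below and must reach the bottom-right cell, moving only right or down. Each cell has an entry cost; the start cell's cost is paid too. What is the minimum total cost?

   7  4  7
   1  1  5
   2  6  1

Path (0,0)→(1,0)→(1,1)→(1,2)→(2,2): 7 + 1 + 1 + 5 + 1 = 15.

15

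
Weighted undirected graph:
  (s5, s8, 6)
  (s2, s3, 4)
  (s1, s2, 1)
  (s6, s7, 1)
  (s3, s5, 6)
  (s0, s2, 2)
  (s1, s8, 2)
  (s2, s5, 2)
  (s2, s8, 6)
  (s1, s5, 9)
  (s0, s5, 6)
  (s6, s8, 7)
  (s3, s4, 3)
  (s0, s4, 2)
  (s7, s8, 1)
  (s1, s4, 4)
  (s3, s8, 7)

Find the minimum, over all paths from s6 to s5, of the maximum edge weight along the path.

2

Some routes from s6 to s5:
s6-s7-s8-s1-s4-s0-s2-s5: max(1, 1, 2, 4, 2, 2, 2) = 4
s6-s7-s8-s1-s2-s5: max(1, 1, 2, 1, 2) = 2
s6-s7-s8-s1-s4-s3-s2-s5: max(1, 1, 2, 4, 3, 4, 2) = 4
Smallest bottleneck: 2.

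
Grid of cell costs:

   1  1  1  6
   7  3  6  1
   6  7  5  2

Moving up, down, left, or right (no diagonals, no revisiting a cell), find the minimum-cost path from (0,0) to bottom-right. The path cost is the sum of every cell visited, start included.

Path (0,0) (0,1) (0,2) (0,3) (1,3) (2,3): 1 + 1 + 1 + 6 + 1 + 2 = 12.

12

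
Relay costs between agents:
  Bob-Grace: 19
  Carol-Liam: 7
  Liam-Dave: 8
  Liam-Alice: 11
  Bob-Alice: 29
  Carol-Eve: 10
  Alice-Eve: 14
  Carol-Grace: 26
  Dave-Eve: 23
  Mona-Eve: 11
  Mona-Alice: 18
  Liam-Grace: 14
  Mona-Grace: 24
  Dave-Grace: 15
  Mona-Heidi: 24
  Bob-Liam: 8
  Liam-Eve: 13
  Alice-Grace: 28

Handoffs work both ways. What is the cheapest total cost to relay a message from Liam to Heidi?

48

Some routes from Liam to Heidi:
Liam → Alice → Mona → Heidi: 11 + 18 + 24 = 53
Liam → Carol → Eve → Mona → Heidi: 7 + 10 + 11 + 24 = 52
Liam → Alice → Eve → Mona → Heidi: 11 + 14 + 11 + 24 = 60
Liam → Eve → Mona → Heidi: 13 + 11 + 24 = 48
The minimum is 48.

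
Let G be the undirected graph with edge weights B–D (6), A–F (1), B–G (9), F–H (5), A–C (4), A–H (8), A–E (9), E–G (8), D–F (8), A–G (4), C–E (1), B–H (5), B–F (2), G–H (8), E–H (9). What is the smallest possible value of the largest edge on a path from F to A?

1

A few of the F→A routes:
F-A: max(1) = 1
F-B-H-A: max(2, 5, 8) = 8
F-B-H-G-E-C-A: max(2, 5, 8, 8, 1, 4) = 8
Smallest bottleneck: 1.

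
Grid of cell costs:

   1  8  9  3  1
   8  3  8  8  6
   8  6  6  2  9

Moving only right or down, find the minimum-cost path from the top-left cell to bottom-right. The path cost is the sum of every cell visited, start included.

Path [0,0] → [0,1] → [1,1] → [2,1] → [2,2] → [2,3] → [2,4]: 1 + 8 + 3 + 6 + 6 + 2 + 9 = 35.
(Top row then right column would cost 37.)

35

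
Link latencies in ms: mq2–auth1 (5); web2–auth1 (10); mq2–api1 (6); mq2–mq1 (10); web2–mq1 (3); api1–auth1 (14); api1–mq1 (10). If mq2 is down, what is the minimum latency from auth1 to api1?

14

Routes from auth1 to api1 avoiding mq2:
auth1 -> api1: 14
auth1 -> web2 -> mq1 -> api1: 10 + 3 + 10 = 23
The minimum is 14 ms.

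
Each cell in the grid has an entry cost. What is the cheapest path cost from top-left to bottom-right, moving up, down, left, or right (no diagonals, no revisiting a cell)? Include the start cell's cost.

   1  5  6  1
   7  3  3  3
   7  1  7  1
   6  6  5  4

Best path: r0c0→r0c1→r1c1→r1c2→r1c3→r2c3→r3c3
Cost: 1 + 5 + 3 + 3 + 3 + 1 + 4 = 20

20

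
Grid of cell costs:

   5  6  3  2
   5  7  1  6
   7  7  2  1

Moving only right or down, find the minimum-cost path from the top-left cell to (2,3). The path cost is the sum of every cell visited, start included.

18

One optimal route is r0c0 -> r0c1 -> r0c2 -> r1c2 -> r2c2 -> r2c3.
Its cost is 5 + 6 + 3 + 1 + 2 + 1 = 18.
(Top row then right column would cost 23.)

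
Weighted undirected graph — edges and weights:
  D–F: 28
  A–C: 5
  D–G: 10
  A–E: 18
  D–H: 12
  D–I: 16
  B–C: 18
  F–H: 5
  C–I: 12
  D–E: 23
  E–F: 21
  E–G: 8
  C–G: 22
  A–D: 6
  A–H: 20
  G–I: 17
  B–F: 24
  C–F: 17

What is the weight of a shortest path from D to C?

A few of the D→C routes:
D-G-C: 10 + 22 = 32
D-A-C: 6 + 5 = 11
D-I-C: 16 + 12 = 28
D-H-F-C: 12 + 5 + 17 = 34
The minimum is 11.

11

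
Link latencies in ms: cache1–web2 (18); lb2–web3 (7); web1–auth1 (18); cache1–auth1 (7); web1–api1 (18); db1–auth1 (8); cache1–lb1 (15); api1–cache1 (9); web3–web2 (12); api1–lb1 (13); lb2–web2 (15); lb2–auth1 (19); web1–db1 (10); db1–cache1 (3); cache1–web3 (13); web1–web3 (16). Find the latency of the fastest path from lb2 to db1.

Some routes from lb2 to db1:
lb2 - web3 - cache1 - db1: 7 + 13 + 3 = 23
lb2 - web3 - cache1 - auth1 - db1: 7 + 13 + 7 + 8 = 35
lb2 - web2 - cache1 - db1: 15 + 18 + 3 = 36
lb2 - auth1 - cache1 - db1: 19 + 7 + 3 = 29
lb2 - auth1 - db1: 19 + 8 = 27
lb2 - web3 - web1 - db1: 7 + 16 + 10 = 33
Best route has total 23 ms.

23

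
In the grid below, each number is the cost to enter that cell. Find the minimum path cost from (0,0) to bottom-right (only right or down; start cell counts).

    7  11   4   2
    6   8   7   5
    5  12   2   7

36

Cheapest: (0,0) → (0,1) → (0,2) → (0,3) → (1,3) → (2,3)
  7 + 11 + 4 + 2 + 5 + 7 = 36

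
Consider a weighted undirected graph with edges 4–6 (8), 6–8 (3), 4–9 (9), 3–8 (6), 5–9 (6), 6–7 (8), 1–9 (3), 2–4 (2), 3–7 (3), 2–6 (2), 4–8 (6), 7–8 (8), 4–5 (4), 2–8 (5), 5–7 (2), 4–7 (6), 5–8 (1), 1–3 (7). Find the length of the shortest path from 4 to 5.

Checking several routes:
4 → 2 → 6 → 8 → 5: 2 + 2 + 3 + 1 = 8
4 → 8 → 5: 6 + 1 = 7
4 → 5: 4
Best route has total 4.

4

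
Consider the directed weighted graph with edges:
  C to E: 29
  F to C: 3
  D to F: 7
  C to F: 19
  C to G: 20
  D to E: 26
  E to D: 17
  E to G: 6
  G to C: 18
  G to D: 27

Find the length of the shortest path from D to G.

Routes from D to G:
D→F→C→E→G: 7 + 3 + 29 + 6 = 45
D→F→C→G: 7 + 3 + 20 = 30
D→E→G: 26 + 6 = 32
Best route has total 30.

30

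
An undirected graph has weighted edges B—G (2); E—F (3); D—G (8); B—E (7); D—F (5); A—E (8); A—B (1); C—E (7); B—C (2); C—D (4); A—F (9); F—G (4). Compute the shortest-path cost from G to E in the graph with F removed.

9

Checking several routes:
G-B-A-E: 2 + 1 + 8 = 11
G-D-C-E: 8 + 4 + 7 = 19
G-D-C-B-E: 8 + 4 + 2 + 7 = 21
G-B-C-E: 2 + 2 + 7 = 11
G-B-E: 2 + 7 = 9
Shortest: 9.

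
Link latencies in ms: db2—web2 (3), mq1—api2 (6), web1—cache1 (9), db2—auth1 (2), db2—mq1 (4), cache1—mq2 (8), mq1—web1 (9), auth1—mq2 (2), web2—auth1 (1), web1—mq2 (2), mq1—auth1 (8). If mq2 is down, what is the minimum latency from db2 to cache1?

Candidate routes:
db2 - auth1 - mq1 - web1 - cache1: 2 + 8 + 9 + 9 = 28
db2 - web2 - auth1 - mq1 - web1 - cache1: 3 + 1 + 8 + 9 + 9 = 30
db2 - mq1 - web1 - cache1: 4 + 9 + 9 = 22
The minimum is 22 ms.

22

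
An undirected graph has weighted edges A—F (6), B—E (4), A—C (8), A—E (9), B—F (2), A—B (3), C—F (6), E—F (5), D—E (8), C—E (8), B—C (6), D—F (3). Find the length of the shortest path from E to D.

8

Some routes from E to D:
E -> B -> A -> F -> D: 4 + 3 + 6 + 3 = 16
E -> D: 8
E -> F -> D: 5 + 3 = 8
E -> B -> F -> D: 4 + 2 + 3 = 9
The minimum is 8.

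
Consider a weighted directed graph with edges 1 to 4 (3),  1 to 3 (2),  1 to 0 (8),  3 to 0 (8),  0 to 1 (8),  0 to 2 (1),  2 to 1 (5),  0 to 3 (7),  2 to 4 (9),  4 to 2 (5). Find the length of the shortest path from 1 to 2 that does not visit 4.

Routes from 1 to 2 avoiding 4:
1 → 3 → 0 → 2: 2 + 8 + 1 = 11
1 → 0 → 2: 8 + 1 = 9
Best route has total 9.

9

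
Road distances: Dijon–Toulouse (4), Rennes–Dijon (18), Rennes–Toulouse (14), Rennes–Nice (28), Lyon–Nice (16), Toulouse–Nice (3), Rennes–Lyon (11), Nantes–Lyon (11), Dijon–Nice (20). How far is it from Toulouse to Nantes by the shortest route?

A few of the Toulouse→Nantes routes:
Toulouse → Nice → Lyon → Nantes: 3 + 16 + 11 = 30
Toulouse → Dijon → Rennes → Lyon → Nantes: 4 + 18 + 11 + 11 = 44
Toulouse → Rennes → Lyon → Nantes: 14 + 11 + 11 = 36
Shortest: 30.

30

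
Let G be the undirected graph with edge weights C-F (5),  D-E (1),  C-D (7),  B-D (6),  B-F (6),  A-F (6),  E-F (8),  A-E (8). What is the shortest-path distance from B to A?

Comparing a few candidate routes:
B -> F -> A: 6 + 6 = 12
B -> D -> E -> F -> A: 6 + 1 + 8 + 6 = 21
B -> D -> E -> A: 6 + 1 + 8 = 15
Best route has total 12.

12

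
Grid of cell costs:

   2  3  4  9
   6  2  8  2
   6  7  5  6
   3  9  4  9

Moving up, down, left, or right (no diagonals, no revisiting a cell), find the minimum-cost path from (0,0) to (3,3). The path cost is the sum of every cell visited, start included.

32

Take r0c0 r0c1 r1c1 r1c2 r1c3 r2c3 r3c3 for a total of 2 + 3 + 2 + 8 + 2 + 6 + 9 = 32.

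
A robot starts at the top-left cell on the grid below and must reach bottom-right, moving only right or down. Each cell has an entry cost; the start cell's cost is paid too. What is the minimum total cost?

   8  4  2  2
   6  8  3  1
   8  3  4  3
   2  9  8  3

23

Take [0,0] -> [0,1] -> [0,2] -> [0,3] -> [1,3] -> [2,3] -> [3,3] for a total of 8 + 4 + 2 + 2 + 1 + 3 + 3 = 23.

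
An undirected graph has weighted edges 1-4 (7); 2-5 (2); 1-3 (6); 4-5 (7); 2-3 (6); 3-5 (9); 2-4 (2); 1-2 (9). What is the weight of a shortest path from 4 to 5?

4

Some routes from 4 to 5:
4→2→3→5: 2 + 6 + 9 = 17
4→5: 7
4→2→5: 2 + 2 = 4
Best route has total 4.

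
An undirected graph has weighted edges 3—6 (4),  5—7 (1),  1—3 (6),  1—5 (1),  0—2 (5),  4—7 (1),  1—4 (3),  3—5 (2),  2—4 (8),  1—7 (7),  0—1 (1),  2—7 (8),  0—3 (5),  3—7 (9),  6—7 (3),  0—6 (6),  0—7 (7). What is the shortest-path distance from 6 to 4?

Some routes from 6 to 4:
6→7→4: 3 + 1 = 4
6→3→5→7→4: 4 + 2 + 1 + 1 = 8
6→0→1→5→7→4: 6 + 1 + 1 + 1 + 1 = 10
6→3→5→1→4: 4 + 2 + 1 + 3 = 10
6→7→5→1→4: 3 + 1 + 1 + 3 = 8
6→0→1→4: 6 + 1 + 3 = 10
Best route has total 4.

4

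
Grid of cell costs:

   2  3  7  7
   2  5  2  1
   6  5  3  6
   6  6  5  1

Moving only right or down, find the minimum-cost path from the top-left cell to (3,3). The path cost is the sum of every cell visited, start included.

19

Path r0c0 -> r1c0 -> r1c1 -> r1c2 -> r1c3 -> r2c3 -> r3c3: 2 + 2 + 5 + 2 + 1 + 6 + 1 = 19.
(Top row then right column would cost 27.)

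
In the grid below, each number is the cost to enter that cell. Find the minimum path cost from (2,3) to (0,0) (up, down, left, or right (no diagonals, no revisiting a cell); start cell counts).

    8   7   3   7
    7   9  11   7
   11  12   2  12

43

One optimal route is (2,3) -> (2,2) -> (1,2) -> (0,2) -> (0,1) -> (0,0).
Its cost is 12 + 2 + 11 + 3 + 7 + 8 = 43.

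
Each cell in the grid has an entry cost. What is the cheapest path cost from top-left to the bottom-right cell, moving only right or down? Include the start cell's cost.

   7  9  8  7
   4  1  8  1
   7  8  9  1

One optimal route is (0,0)→(1,0)→(1,1)→(1,2)→(1,3)→(2,3).
Its cost is 7 + 4 + 1 + 8 + 1 + 1 = 22.

22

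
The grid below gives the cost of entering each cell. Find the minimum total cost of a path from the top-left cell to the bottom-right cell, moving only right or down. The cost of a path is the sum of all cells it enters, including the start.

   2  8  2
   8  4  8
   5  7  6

Cheapest: r0c0 -> r0c1 -> r0c2 -> r1c2 -> r2c2
  2 + 8 + 2 + 8 + 6 = 26

26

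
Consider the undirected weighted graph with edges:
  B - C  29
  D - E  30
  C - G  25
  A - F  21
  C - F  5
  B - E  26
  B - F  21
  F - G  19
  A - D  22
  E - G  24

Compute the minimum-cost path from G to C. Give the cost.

24

A few of the G→C routes:
G→F→B→C: 19 + 21 + 29 = 69
G→E→B→C: 24 + 26 + 29 = 79
G→E→B→F→C: 24 + 26 + 21 + 5 = 76
G→C: 25
G→F→C: 19 + 5 = 24
Shortest: 24.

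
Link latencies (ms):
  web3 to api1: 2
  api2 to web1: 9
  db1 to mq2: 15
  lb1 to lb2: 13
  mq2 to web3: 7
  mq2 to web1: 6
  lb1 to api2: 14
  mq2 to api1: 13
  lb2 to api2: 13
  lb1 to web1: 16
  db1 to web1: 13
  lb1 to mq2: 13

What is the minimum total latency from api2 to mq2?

15

Comparing a few candidate routes:
api2 - lb1 - mq2: 14 + 13 = 27
api2 - web1 - mq2: 9 + 6 = 15
api2 - lb1 - web1 - mq2: 14 + 16 + 6 = 36
Best route has total 15 ms.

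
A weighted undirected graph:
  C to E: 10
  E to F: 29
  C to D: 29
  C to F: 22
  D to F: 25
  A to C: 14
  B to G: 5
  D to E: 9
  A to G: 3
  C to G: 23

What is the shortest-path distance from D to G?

36

Checking several routes:
D -> C -> A -> G: 29 + 14 + 3 = 46
D -> E -> C -> G: 9 + 10 + 23 = 42
D -> E -> C -> A -> G: 9 + 10 + 14 + 3 = 36
D -> C -> G: 29 + 23 = 52
The minimum is 36.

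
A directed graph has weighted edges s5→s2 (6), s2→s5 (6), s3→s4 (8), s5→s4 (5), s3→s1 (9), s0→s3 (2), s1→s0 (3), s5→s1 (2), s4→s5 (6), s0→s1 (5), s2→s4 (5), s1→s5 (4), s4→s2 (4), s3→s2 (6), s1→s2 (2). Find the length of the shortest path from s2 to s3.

13

Paths from s2 to s3:
s2 -> s5 -> s1 -> s0 -> s3: 6 + 2 + 3 + 2 = 13
s2 -> s4 -> s5 -> s1 -> s0 -> s3: 5 + 6 + 2 + 3 + 2 = 18
The minimum is 13.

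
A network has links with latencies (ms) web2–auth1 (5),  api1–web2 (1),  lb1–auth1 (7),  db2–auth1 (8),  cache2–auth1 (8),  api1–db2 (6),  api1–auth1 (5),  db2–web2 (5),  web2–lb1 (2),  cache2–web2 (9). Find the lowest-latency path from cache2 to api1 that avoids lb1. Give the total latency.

10

A few of the cache2→api1 routes:
cache2 → web2 → db2 → api1: 9 + 5 + 6 = 20
cache2 → web2 → auth1 → api1: 9 + 5 + 5 = 19
cache2 → auth1 → web2 → api1: 8 + 5 + 1 = 14
cache2 → web2 → api1: 9 + 1 = 10
cache2 → auth1 → api1: 8 + 5 = 13
Best route has total 10 ms.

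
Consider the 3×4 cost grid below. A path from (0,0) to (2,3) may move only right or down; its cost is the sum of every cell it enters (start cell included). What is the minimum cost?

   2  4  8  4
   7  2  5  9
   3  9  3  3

Take [0,0] -> [0,1] -> [1,1] -> [1,2] -> [2,2] -> [2,3] for a total of 2 + 4 + 2 + 5 + 3 + 3 = 19.
For comparison, the top-then-right route costs 30.

19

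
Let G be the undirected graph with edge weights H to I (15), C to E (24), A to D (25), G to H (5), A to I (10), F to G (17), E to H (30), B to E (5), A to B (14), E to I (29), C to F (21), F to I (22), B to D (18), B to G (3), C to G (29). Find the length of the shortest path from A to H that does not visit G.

25

Some routes from A to H avoiding G:
A-B-E-H: 14 + 5 + 30 = 49
A-I-H: 10 + 15 = 25
A-B-E-I-H: 14 + 5 + 29 + 15 = 63
Shortest: 25.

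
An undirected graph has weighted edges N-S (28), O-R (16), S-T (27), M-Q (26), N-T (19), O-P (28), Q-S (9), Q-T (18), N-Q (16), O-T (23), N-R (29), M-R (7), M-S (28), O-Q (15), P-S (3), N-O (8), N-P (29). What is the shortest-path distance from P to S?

3

A few of the P→S routes:
P -> O -> Q -> S: 28 + 15 + 9 = 52
P -> S: 3
P -> N -> Q -> S: 29 + 16 + 9 = 54
Best route has total 3.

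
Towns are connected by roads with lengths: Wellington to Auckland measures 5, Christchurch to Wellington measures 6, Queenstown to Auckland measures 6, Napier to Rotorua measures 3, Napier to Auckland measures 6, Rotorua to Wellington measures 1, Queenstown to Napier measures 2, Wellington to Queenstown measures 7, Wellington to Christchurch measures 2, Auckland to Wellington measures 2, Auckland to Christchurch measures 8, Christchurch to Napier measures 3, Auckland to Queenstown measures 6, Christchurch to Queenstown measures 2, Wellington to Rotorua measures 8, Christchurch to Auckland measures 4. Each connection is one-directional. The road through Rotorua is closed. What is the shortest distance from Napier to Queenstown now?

12

Some routes from Napier to Queenstown avoiding Rotorua:
Napier -> Auckland -> Queenstown: 6 + 6 = 12
Napier -> Auckland -> Wellington -> Christchurch -> Queenstown: 6 + 2 + 2 + 2 = 12
Napier -> Auckland -> Wellington -> Queenstown: 6 + 2 + 7 = 15
Best route has total 12.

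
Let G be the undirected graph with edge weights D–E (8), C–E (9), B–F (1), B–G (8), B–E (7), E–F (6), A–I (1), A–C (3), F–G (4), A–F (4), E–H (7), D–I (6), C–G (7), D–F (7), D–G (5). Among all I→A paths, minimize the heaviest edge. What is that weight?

1

Some routes from I to A:
I-D-F-A: max(6, 7, 4) = 7
I-D-G-C-A: max(6, 5, 7, 3) = 7
I-D-G-F-A: max(6, 5, 4, 4) = 6
I-D-F-G-C-A: max(6, 7, 4, 7, 3) = 7
I-D-E-B-G-F-A: max(6, 8, 7, 8, 4, 4) = 8
I-A: max(1) = 1
The minimum achievable maximum is 1.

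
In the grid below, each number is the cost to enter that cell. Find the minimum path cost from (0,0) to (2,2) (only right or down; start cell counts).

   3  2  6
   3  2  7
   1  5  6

18

One optimal route is (0,0) (0,1) (1,1) (2,1) (2,2).
Its cost is 3 + 2 + 2 + 5 + 6 = 18.
(Top row then right column would cost 24.)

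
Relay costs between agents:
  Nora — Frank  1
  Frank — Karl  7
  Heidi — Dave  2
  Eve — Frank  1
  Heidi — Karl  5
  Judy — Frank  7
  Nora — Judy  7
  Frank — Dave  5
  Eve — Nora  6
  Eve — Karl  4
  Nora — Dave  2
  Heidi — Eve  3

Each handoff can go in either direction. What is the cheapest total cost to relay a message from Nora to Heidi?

A few of the Nora→Heidi routes:
Nora → Dave → Frank → Eve → Heidi: 2 + 5 + 1 + 3 = 11
Nora → Frank → Eve → Heidi: 1 + 1 + 3 = 5
Nora → Frank → Eve → Karl → Heidi: 1 + 1 + 4 + 5 = 11
Nora → Frank → Dave → Heidi: 1 + 5 + 2 = 8
Nora → Dave → Heidi: 2 + 2 = 4
Nora → Eve → Heidi: 6 + 3 = 9
Shortest: 4.

4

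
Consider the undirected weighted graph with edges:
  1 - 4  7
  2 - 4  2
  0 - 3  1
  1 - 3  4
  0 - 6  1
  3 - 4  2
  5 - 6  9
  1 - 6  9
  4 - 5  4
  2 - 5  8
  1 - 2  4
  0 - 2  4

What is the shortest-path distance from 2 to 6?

Checking several routes:
2 → 1 → 6: 4 + 9 = 13
2 → 1 → 3 → 0 → 6: 4 + 4 + 1 + 1 = 10
2 → 0 → 6: 4 + 1 = 5
2 → 4 → 3 → 0 → 6: 2 + 2 + 1 + 1 = 6
Shortest: 5.

5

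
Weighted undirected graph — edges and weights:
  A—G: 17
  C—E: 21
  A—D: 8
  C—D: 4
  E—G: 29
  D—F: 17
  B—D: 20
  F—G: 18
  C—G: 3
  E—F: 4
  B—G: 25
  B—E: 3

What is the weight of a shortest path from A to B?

Comparing a few candidate routes:
A - D - F - E - B: 8 + 17 + 4 + 3 = 32
A - D - C - E - B: 8 + 4 + 21 + 3 = 36
A - D - B: 8 + 20 = 28
The minimum is 28.

28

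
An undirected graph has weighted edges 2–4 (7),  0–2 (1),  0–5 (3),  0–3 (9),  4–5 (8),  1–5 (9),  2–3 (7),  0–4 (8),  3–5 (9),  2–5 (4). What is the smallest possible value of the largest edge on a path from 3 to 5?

7

Checking several routes:
3→2→4→0→5: max(7, 7, 8, 3) = 8
3→2→5: max(7, 4) = 7
3→2→4→5: max(7, 7, 8) = 8
3→2→0→4→5: max(7, 1, 8, 8) = 8
3→5: max(9) = 9
3→2→0→5: max(7, 1, 3) = 7
Smallest bottleneck: 7.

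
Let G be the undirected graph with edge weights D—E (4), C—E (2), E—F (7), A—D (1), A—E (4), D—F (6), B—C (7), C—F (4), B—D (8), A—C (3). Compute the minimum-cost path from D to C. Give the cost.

4

Some routes from D to C:
D - A - C: 1 + 3 = 4
D - A - E - C: 1 + 4 + 2 = 7
D - F - C: 6 + 4 = 10
D - E - C: 4 + 2 = 6
D - E - A - C: 4 + 4 + 3 = 11
The minimum is 4.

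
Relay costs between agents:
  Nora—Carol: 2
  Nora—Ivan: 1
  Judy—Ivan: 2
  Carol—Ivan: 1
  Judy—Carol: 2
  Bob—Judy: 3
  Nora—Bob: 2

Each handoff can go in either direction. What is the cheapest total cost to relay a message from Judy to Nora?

3

Some routes from Judy to Nora:
Judy - Carol - Nora: 2 + 2 = 4
Judy - Ivan - Nora: 2 + 1 = 3
Judy - Ivan - Carol - Nora: 2 + 1 + 2 = 5
Judy - Carol - Ivan - Nora: 2 + 1 + 1 = 4
The minimum is 3.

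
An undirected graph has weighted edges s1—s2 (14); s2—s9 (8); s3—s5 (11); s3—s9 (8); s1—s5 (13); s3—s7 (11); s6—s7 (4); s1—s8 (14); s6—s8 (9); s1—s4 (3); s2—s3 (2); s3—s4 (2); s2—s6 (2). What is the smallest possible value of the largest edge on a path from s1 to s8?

9

A few of the s1→s8 routes:
s1 - s5 - s3 - s7 - s6 - s8: max(13, 11, 11, 4, 9) = 13
s1 - s5 - s3 - s2 - s6 - s8: max(13, 11, 2, 2, 9) = 13
s1 - s4 - s3 - s7 - s6 - s8: max(3, 2, 11, 4, 9) = 11
s1 - s5 - s3 - s9 - s2 - s6 - s8: max(13, 11, 8, 8, 2, 9) = 13
s1 - s4 - s3 - s9 - s2 - s6 - s8: max(3, 2, 8, 8, 2, 9) = 9
s1 - s4 - s3 - s2 - s6 - s8: max(3, 2, 2, 2, 9) = 9
Best route has worst link 9.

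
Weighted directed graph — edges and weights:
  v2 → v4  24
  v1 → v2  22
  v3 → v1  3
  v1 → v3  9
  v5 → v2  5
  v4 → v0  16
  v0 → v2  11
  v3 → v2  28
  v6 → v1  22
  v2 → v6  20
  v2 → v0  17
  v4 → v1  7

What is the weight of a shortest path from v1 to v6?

42

Paths from v1 to v6:
v1 → v2 → v6: 22 + 20 = 42
v1 → v3 → v2 → v6: 9 + 28 + 20 = 57
Best route has total 42.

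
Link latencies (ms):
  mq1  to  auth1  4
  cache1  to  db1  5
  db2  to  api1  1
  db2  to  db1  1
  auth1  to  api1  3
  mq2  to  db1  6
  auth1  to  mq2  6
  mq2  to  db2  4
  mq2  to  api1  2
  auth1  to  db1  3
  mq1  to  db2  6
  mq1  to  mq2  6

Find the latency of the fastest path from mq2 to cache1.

9

Checking several routes:
mq2 → db2 → db1 → cache1: 4 + 1 + 5 = 10
mq2 → api1 → db2 → db1 → cache1: 2 + 1 + 1 + 5 = 9
mq2 → db1 → cache1: 6 + 5 = 11
Shortest: 9 ms.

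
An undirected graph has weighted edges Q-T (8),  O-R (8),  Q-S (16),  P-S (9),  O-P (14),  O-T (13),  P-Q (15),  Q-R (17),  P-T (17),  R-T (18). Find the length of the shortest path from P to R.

22

Some routes from P to R:
P → Q → T → R: 15 + 8 + 18 = 41
P → Q → R: 15 + 17 = 32
P → O → R: 14 + 8 = 22
P → T → O → R: 17 + 13 + 8 = 38
P → T → Q → R: 17 + 8 + 17 = 42
P → T → R: 17 + 18 = 35
Best route has total 22.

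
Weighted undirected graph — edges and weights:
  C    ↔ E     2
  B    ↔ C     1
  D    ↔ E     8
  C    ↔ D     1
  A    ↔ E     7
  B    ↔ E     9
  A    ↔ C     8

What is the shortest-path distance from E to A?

7

Candidate routes:
E→A: 7
E→C→A: 2 + 8 = 10
E→B→C→A: 9 + 1 + 8 = 18
E→D→C→A: 8 + 1 + 8 = 17
Best route has total 7.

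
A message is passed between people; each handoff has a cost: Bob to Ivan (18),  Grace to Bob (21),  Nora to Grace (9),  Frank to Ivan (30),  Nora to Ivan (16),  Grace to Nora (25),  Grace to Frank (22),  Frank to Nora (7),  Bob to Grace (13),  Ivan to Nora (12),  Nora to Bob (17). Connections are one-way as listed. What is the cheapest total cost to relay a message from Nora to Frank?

Paths from Nora to Frank:
Nora → Bob → Grace → Frank: 17 + 13 + 22 = 52
Nora → Grace → Frank: 9 + 22 = 31
Best route has total 31.

31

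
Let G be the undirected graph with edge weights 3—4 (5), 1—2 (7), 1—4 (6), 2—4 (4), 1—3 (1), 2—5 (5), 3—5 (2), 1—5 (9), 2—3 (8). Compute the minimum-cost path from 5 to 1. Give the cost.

Some routes from 5 to 1:
5-2-1: 5 + 7 = 12
5-1: 9
5-3-1: 2 + 1 = 3
Shortest: 3.

3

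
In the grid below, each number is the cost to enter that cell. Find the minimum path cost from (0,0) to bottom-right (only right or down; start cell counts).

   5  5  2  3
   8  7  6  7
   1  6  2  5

Path r0c0 → r0c1 → r0c2 → r1c2 → r2c2 → r2c3: 5 + 5 + 2 + 6 + 2 + 5 = 25.
For comparison, the top-then-right route costs 27.

25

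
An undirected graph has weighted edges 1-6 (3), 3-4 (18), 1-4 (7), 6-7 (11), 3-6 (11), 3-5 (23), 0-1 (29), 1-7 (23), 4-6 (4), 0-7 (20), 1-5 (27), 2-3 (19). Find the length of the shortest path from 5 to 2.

42

Checking several routes:
5 -> 1 -> 7 -> 6 -> 3 -> 2: 27 + 23 + 11 + 11 + 19 = 91
5 -> 1 -> 6 -> 3 -> 2: 27 + 3 + 11 + 19 = 60
5 -> 1 -> 4 -> 3 -> 2: 27 + 7 + 18 + 19 = 71
5 -> 1 -> 6 -> 4 -> 3 -> 2: 27 + 3 + 4 + 18 + 19 = 71
5 -> 3 -> 2: 23 + 19 = 42
5 -> 1 -> 4 -> 6 -> 3 -> 2: 27 + 7 + 4 + 11 + 19 = 68
Shortest: 42.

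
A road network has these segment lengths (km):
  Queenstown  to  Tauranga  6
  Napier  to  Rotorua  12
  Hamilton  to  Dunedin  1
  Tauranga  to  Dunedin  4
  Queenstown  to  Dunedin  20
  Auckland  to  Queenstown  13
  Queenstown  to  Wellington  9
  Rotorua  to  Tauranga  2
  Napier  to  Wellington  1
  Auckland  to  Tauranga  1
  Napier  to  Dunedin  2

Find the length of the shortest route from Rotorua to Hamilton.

Comparing a few candidate routes:
Rotorua → Napier → Dunedin → Hamilton: 12 + 2 + 1 = 15
Rotorua → Tauranga → Auckland → Queenstown → Wellington → Napier → Dunedin → Hamilton: 2 + 1 + 13 + 9 + 1 + 2 + 1 = 29
Rotorua → Tauranga → Queenstown → Wellington → Napier → Dunedin → Hamilton: 2 + 6 + 9 + 1 + 2 + 1 = 21
Rotorua → Tauranga → Dunedin → Hamilton: 2 + 4 + 1 = 7
Shortest: 7 km.

7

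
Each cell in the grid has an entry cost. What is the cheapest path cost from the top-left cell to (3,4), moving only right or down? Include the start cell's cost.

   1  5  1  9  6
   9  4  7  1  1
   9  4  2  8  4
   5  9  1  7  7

Best path: (0,0) (0,1) (0,2) (1,2) (1,3) (1,4) (2,4) (3,4)
Cost: 1 + 5 + 1 + 7 + 1 + 1 + 4 + 7 = 27

27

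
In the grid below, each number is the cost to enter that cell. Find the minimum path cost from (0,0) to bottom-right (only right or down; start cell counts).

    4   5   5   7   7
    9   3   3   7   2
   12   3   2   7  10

Take r0c0→r0c1→r1c1→r1c2→r1c3→r1c4→r2c4 for a total of 4 + 5 + 3 + 3 + 7 + 2 + 10 = 34.
For comparison, the top-then-right route costs 40.

34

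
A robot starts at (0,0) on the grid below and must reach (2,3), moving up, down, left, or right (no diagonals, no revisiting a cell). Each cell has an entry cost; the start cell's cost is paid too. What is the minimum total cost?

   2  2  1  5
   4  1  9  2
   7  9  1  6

Path [0,0] -> [0,1] -> [0,2] -> [0,3] -> [1,3] -> [2,3]: 2 + 2 + 1 + 5 + 2 + 6 = 18.

18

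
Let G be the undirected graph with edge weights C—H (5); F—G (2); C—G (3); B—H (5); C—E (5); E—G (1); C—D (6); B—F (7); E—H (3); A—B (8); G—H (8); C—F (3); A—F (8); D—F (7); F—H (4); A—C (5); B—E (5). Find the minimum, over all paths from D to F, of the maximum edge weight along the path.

Comparing a few candidate routes:
D-C-G-E-B-H-F: max(6, 3, 1, 5, 5, 4) = 6
D-C-G-E-H-F: max(6, 3, 1, 3, 4) = 6
D-C-G-F: max(6, 3, 2) = 6
Smallest bottleneck: 6.

6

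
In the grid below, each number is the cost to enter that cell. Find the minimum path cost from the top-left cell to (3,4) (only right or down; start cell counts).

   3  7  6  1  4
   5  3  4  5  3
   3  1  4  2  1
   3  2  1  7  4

23

Best path: [0,0] -> [1,0] -> [1,1] -> [2,1] -> [2,2] -> [2,3] -> [2,4] -> [3,4]
Cost: 3 + 5 + 3 + 1 + 4 + 2 + 1 + 4 = 23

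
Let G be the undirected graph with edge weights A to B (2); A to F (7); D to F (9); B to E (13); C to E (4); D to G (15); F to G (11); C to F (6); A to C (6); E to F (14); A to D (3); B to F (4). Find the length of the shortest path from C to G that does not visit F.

24

Paths from C to G avoiding F:
C → E → B → A → D → G: 4 + 13 + 2 + 3 + 15 = 37
C → A → D → G: 6 + 3 + 15 = 24
The minimum is 24.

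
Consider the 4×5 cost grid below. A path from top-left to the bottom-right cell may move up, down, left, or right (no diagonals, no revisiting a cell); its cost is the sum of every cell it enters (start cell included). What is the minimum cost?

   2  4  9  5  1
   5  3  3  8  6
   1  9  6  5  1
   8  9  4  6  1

25

Take r0c0→r0c1→r1c1→r1c2→r2c2→r2c3→r2c4→r3c4 for a total of 2 + 4 + 3 + 3 + 6 + 5 + 1 + 1 = 25.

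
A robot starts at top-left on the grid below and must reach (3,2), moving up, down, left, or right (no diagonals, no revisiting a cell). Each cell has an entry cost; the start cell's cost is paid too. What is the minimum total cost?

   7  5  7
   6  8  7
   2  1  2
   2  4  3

Path (0,0)→(1,0)→(2,0)→(2,1)→(2,2)→(3,2): 7 + 6 + 2 + 1 + 2 + 3 = 21.

21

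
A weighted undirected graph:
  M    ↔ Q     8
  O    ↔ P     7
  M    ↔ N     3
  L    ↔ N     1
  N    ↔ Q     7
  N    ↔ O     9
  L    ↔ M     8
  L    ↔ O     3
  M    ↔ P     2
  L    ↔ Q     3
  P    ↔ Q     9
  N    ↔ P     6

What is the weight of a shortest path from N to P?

Comparing a few candidate routes:
N→M→P: 3 + 2 = 5
N→P: 6
N→L→M→P: 1 + 8 + 2 = 11
Best route has total 5.

5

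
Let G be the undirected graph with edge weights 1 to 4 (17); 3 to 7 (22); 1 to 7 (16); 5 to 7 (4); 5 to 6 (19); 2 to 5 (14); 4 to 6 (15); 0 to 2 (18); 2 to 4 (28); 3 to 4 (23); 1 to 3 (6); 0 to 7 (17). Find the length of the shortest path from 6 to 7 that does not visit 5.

Routes from 6 to 7 avoiding 5:
6 - 4 - 1 - 3 - 7: 15 + 17 + 6 + 22 = 60
6 - 4 - 3 - 7: 15 + 23 + 22 = 60
6 - 4 - 3 - 1 - 7: 15 + 23 + 6 + 16 = 60
6 - 4 - 2 - 0 - 7: 15 + 28 + 18 + 17 = 78
6 - 4 - 1 - 7: 15 + 17 + 16 = 48
The minimum is 48.

48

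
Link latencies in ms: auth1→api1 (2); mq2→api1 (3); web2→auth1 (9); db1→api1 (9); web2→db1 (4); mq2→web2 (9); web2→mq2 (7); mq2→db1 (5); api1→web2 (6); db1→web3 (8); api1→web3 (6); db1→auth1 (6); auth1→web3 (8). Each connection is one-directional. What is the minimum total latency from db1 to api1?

8

Paths from db1 to api1:
db1→api1: 9
db1→auth1→api1: 6 + 2 = 8
Shortest: 8 ms.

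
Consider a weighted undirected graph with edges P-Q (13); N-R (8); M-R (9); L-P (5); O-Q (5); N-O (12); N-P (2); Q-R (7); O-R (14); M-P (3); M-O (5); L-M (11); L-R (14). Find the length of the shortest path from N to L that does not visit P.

22

Some routes from N to L avoiding P:
N -> R -> L: 8 + 14 = 22
N -> O -> M -> L: 12 + 5 + 11 = 28
N -> R -> Q -> O -> M -> L: 8 + 7 + 5 + 5 + 11 = 36
N -> R -> O -> M -> L: 8 + 14 + 5 + 11 = 38
N -> O -> Q -> R -> L: 12 + 5 + 7 + 14 = 38
N -> R -> M -> L: 8 + 9 + 11 = 28
Best route has total 22.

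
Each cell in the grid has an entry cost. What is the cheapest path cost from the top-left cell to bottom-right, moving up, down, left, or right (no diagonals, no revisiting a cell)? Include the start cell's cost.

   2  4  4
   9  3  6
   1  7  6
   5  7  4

25

One optimal route is [0,0] [0,1] [1,1] [1,2] [2,2] [3,2].
Its cost is 2 + 4 + 3 + 6 + 6 + 4 = 25.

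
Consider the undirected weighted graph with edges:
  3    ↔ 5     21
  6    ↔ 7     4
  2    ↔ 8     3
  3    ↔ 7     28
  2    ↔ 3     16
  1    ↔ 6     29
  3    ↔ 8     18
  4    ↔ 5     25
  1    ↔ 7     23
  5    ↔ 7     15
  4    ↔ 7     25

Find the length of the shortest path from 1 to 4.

Candidate routes:
1 -> 7 -> 3 -> 5 -> 4: 23 + 28 + 21 + 25 = 97
1 -> 6 -> 7 -> 3 -> 5 -> 4: 29 + 4 + 28 + 21 + 25 = 107
1 -> 7 -> 5 -> 4: 23 + 15 + 25 = 63
1 -> 6 -> 7 -> 4: 29 + 4 + 25 = 58
1 -> 6 -> 7 -> 5 -> 4: 29 + 4 + 15 + 25 = 73
1 -> 7 -> 4: 23 + 25 = 48
The minimum is 48.

48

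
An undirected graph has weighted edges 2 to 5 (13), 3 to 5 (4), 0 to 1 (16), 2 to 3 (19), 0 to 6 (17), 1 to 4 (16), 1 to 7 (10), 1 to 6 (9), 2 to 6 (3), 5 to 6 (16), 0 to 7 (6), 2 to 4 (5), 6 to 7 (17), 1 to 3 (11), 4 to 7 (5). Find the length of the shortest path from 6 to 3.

20

Some routes from 6 to 3:
6-5-3: 16 + 4 = 20
6-2-5-3: 3 + 13 + 4 = 20
6-1-3: 9 + 11 = 20
Shortest: 20.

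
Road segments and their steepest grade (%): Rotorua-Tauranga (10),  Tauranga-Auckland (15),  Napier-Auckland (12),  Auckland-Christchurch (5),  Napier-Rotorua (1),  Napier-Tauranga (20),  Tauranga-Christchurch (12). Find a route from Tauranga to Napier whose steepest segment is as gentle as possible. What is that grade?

10

Routes from Tauranga to Napier:
Tauranga-Christchurch-Auckland-Napier: max(12, 5, 12) = 12
Tauranga-Napier: max(20) = 20
Tauranga-Rotorua-Napier: max(10, 1) = 10
Tauranga-Auckland-Napier: max(15, 12) = 15
The minimum achievable maximum is 10%.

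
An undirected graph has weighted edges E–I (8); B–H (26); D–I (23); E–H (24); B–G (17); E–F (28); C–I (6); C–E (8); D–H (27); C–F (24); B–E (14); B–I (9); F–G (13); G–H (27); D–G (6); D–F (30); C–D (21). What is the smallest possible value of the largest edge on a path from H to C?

Comparing a few candidate routes:
H - E - I - D - G - F - C: max(24, 8, 23, 6, 13, 24) = 24
H - E - B - I - C: max(24, 14, 9, 6) = 24
H - E - I - D - C: max(24, 8, 23, 21) = 24
H - E - I - C: max(24, 8, 6) = 24
H - E - I - B - G - D - C: max(24, 8, 9, 17, 6, 21) = 24
H - E - I - B - G - F - C: max(24, 8, 9, 17, 13, 24) = 24
Best route has worst link 24.

24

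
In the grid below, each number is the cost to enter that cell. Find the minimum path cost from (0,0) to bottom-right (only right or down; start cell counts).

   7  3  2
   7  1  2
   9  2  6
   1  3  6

22

Cheapest: r0c0 -> r0c1 -> r1c1 -> r2c1 -> r3c1 -> r3c2
  7 + 3 + 1 + 2 + 3 + 6 = 22
For comparison, the top-then-right route costs 26.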